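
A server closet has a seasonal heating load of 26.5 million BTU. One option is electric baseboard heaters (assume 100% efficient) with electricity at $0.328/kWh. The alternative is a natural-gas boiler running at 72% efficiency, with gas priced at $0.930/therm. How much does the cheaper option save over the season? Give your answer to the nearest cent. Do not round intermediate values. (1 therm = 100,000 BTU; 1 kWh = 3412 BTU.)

Heat load = 26.5 × 10⁶ BTU = 26,500,000 BTU
Gas: input = 26,500,000 / 0.72 = 36,805,556 BTU = 368.1 therm → 368.1 × $0.930 = $342.29
Electric: 26,500,000 BTU / 3412 = 7,767 kWh → × $0.328 = $2,547.48
Difference = |$342.29 − $2,547.48| = $2,205.19

$2205.19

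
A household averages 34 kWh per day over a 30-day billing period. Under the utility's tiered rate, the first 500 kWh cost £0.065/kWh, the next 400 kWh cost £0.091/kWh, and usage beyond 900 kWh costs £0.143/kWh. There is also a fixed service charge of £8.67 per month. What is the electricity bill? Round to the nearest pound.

Usage = 34 kWh/day × 30 days = 1020 kWh
First 500 kWh × £0.065 = £32.50
Next 400 kWh × £0.091 = £36.40
Remaining 120 kWh × £0.143 = £17.16
Energy charge = £86.06; + service £8.67 = £94.73 ≈ £95

£95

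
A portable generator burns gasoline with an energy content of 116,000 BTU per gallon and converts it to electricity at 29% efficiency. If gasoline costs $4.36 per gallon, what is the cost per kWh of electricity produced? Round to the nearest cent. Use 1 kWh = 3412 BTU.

$0.44

Electrical output per gallon = 116,000 BTU × 0.29 / 3412 BTU/kWh = 9.859 kWh
Cost per kWh = $4.36 / 9.859 kWh = $0.442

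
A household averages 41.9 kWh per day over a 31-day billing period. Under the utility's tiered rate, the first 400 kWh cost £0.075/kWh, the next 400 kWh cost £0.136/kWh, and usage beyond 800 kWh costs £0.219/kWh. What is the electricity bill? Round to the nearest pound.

£194

Usage = 41.9 kWh/day × 31 days = 1298.9 kWh
First 400 kWh × £0.075 = £30.00
Next 400 kWh × £0.136 = £54.40
Remaining 498.9 kWh × £0.219 = £109.26
Total = £193.66 ≈ £194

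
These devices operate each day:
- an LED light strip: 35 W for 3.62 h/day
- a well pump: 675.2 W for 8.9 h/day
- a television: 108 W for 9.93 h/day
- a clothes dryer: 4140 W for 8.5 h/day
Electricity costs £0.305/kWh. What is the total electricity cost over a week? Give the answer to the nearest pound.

LED light strip: 35 W × 3.62 h × 7 d = 887 Wh = 0.8869 kWh
well pump: 675.2 W × 8.9 h × 7 d = 42,065 Wh = 42.06 kWh
television: 108 W × 9.93 h × 7 d = 7,507 Wh = 7.507 kWh
clothes dryer: 4140 W × 8.5 h × 7 d = 246,330 Wh = 246.3 kWh
Total energy = 0.8869 + 42.06 + 7.507 + 246.3 = 296.8 kWh
Cost = 296.8 kWh × £0.305 = £90.52 ≈ £91

£91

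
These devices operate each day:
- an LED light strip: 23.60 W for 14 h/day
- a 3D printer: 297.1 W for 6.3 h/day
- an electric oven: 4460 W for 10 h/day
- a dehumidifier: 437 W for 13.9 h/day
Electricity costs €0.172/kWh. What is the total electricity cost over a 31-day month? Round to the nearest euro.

€282

LED light strip: 23.60 W × 14 h × 31 d = 10,242 Wh = 10.24 kWh
3D printer: 297.1 W × 6.3 h × 31 d = 58,024 Wh = 58.02 kWh
electric oven: 4460 W × 10 h × 31 d = 1,382,600 Wh = 1,383 kWh
dehumidifier: 437 W × 13.9 h × 31 d = 188,303 Wh = 188.3 kWh
Total energy = 10.24 + 58.02 + 1,383 + 188.3 = 1,639 kWh
Cost = 1,639 kWh × €0.172 = €281.94 ≈ €282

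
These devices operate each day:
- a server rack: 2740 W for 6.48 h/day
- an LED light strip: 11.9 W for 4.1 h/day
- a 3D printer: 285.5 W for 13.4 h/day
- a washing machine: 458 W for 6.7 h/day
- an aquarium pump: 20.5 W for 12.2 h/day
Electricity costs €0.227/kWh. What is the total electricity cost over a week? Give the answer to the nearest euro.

server rack: 2740 W × 6.48 h × 7 d = 124,286 Wh = 124.3 kWh
LED light strip: 11.9 W × 4.1 h × 7 d = 342 Wh = 0.3415 kWh
3D printer: 285.5 W × 13.4 h × 7 d = 26,780 Wh = 26.78 kWh
washing machine: 458 W × 6.7 h × 7 d = 21,480 Wh = 21.48 kWh
aquarium pump: 20.5 W × 12.2 h × 7 d = 1,751 Wh = 1.751 kWh
Total energy = 124.3 + 0.3415 + 26.78 + 21.48 + 1.751 = 174.6 kWh
Cost = 174.6 kWh × €0.227 = €39.64 ≈ €40

€40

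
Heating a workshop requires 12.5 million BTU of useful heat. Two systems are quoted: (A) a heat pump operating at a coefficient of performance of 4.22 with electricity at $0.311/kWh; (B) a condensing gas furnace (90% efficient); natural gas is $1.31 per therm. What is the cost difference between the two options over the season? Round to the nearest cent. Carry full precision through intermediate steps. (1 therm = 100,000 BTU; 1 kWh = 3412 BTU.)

$88.05

Heat load = 12.5 × 10⁶ BTU = 12,500,000 BTU
Gas: input = 12,500,000 / 0.90 = 13,888,889 BTU = 138.9 therm → 138.9 × $1.31 = $181.94
Heat pump: 12,500,000 BTU / 3412 = 3,664 kWh heat; / 4.22 = 868.1 kWh in → × $0.311 = $269.99
Difference = |$181.94 − $269.99| = $88.05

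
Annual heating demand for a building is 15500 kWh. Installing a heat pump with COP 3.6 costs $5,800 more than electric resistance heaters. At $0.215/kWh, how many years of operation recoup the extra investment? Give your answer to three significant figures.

Resistance: 15500 kWh × $0.215 = $3,332.50/yr
Heat pump: 15500 / 3.6 = 4306 kWh in → × $0.215 = $925.69/yr
Annual savings = $2,406.81
Payback = $5,800 / $2,406.81 = 2.41 years

2.41 years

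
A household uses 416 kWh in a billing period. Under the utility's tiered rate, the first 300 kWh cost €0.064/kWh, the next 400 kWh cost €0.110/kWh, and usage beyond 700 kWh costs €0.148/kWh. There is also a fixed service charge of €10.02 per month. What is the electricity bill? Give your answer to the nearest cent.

€41.98

First 300 kWh × €0.064 = €19.20
Next 116 kWh × €0.110 = €12.76
Remaining tier: 0 kWh (not reached)
Energy charge = €31.96; + service €10.02 = €41.98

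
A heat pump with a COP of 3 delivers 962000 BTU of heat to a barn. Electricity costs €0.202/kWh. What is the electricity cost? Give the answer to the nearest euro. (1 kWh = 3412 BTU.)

Heat delivered = 962,000 BTU / 3412 = 281.9 kWh
Electrical input = 281.9 kWh / 3 = 93.98 kWh
Cost = 93.98 × €0.202/kWh = €18.98 ≈ €19

€19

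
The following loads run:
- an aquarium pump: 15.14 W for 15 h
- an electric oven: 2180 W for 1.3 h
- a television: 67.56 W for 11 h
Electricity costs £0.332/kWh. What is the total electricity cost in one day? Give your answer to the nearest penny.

aquarium pump: 15.14 W × 15 h = 227 Wh = 0.2271 kWh
electric oven: 2180 W × 1.3 h = 2,834 Wh = 2.834 kWh
television: 67.56 W × 11 h = 743 Wh = 0.7432 kWh
Total energy = 0.2271 + 2.834 + 0.7432 = 3.804 kWh
Cost = 3.804 kWh × £0.332 = £1.26

£1.26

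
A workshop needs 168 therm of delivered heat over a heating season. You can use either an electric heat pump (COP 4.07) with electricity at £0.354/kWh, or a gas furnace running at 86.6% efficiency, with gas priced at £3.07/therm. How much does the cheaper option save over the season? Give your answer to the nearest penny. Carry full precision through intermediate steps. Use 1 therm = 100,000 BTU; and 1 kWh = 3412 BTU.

Heat load = 168 therm × 100,000 = 16,800,000 BTU
Gas: input = 16,800,000 / 0.866 = 19,399,538 BTU = 194 therm → 194 × £3.07 = £595.57
Heat pump: 16,800,000 BTU / 3412 = 4,924 kWh heat; / 4.07 = 1,210 kWh in → × £0.354 = £428.26
Difference = |£595.57 − £428.26| = £167.30

£167.30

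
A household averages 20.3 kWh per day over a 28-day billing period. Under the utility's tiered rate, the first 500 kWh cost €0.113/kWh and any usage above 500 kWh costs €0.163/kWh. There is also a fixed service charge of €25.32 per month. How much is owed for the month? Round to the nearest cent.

€92.97

Usage = 20.3 kWh/day × 28 days = 568.4 kWh
First 500 kWh × €0.113 = €56.50
Remaining 68.4 kWh × €0.163 = €11.15
Energy charge = €67.65; + service €25.32 = €92.97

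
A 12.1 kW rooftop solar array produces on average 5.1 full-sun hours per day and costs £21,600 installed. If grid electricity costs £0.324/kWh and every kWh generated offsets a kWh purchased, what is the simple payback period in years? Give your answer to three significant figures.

Daily generation = 12.1 kW × 5.1 h = 61.71 kWh
Annual generation = 61.71 × 365 = 22524 kWh
Annual savings = 22524 × £0.324 = £7,297.82
Payback = £21,600 / £7,297.82 = 2.96 years

2.96 years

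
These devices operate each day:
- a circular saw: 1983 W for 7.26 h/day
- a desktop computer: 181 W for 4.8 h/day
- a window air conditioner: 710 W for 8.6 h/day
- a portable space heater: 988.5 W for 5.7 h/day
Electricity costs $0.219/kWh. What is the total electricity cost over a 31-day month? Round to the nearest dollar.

circular saw: 1983 W × 7.26 h × 31 d = 446,294 Wh = 446.3 kWh
desktop computer: 181 W × 4.8 h × 31 d = 26,933 Wh = 26.93 kWh
window air conditioner: 710 W × 8.6 h × 31 d = 189,286 Wh = 189.3 kWh
portable space heater: 988.5 W × 5.7 h × 31 d = 174,668 Wh = 174.7 kWh
Total energy = 446.3 + 26.93 + 189.3 + 174.7 = 837.2 kWh
Cost = 837.2 kWh × $0.219 = $183.34 ≈ $183

$183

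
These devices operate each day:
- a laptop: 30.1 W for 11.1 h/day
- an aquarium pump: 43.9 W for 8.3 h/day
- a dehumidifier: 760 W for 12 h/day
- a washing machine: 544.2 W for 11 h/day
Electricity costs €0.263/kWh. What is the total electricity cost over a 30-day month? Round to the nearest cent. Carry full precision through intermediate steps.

laptop: 30.1 W × 11.1 h × 30 d = 10,023 Wh = 10.02 kWh
aquarium pump: 43.9 W × 8.3 h × 30 d = 10,931 Wh = 10.93 kWh
dehumidifier: 760 W × 12 h × 30 d = 273,600 Wh = 273.6 kWh
washing machine: 544.2 W × 11 h × 30 d = 179,586 Wh = 179.6 kWh
Total energy = 10.02 + 10.93 + 273.6 + 179.6 = 474.1 kWh
Cost = 474.1 kWh × €0.263 = €124.70

€124.70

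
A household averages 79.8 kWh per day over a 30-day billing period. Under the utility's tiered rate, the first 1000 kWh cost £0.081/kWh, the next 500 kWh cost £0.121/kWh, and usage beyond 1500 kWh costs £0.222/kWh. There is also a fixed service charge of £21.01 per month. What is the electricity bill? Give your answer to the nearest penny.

Usage = 79.8 kWh/day × 30 days = 2394 kWh
First 1000 kWh × £0.081 = £81.00
Next 500 kWh × £0.121 = £60.50
Remaining 894 kWh × £0.222 = £198.47
Energy charge = £339.97; + service £21.01 = £360.98

£360.98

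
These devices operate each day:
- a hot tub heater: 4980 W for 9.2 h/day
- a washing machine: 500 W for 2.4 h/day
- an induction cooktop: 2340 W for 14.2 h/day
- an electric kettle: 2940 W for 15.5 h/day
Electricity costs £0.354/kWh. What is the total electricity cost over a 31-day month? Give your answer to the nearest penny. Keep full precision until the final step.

hot tub heater: 4980 W × 9.2 h × 31 d = 1,420,296 Wh = 1,420 kWh
washing machine: 500 W × 2.4 h × 31 d = 37,200 Wh = 37.2 kWh
induction cooktop: 2340 W × 14.2 h × 31 d = 1,030,068 Wh = 1,030 kWh
electric kettle: 2940 W × 15.5 h × 31 d = 1,412,670 Wh = 1,413 kWh
Total energy = 1,420 + 37.2 + 1,030 + 1,413 = 3,900 kWh
Cost = 3,900 kWh × £0.354 = £1,380.68

£1380.68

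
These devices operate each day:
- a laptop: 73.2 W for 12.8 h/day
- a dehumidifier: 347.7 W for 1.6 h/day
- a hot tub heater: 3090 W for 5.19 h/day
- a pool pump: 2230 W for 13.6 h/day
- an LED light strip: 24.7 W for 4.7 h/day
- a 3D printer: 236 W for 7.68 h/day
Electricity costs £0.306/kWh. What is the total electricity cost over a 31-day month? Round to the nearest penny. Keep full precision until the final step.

laptop: 73.2 W × 12.8 h × 31 d = 29,046 Wh = 29.05 kWh
dehumidifier: 347.7 W × 1.6 h × 31 d = 17,246 Wh = 17.25 kWh
hot tub heater: 3090 W × 5.19 h × 31 d = 497,150 Wh = 497.2 kWh
pool pump: 2230 W × 13.6 h × 31 d = 940,168 Wh = 940.2 kWh
LED light strip: 24.7 W × 4.7 h × 31 d = 3,599 Wh = 3.599 kWh
3D printer: 236 W × 7.68 h × 31 d = 56,187 Wh = 56.19 kWh
Total energy = 29.05 + 17.25 + 497.2 + 940.2 + 3.599 + 56.19 = 1,543 kWh
Cost = 1,543 kWh × £0.306 = £472.28

£472.28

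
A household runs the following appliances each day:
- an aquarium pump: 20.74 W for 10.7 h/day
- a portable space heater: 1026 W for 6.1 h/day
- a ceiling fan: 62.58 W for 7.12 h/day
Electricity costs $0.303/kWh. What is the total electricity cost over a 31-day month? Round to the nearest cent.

$65.06

aquarium pump: 20.74 W × 10.7 h × 31 d = 6,879 Wh = 6.879 kWh
portable space heater: 1026 W × 6.1 h × 31 d = 194,017 Wh = 194 kWh
ceiling fan: 62.58 W × 7.12 h × 31 d = 13,813 Wh = 13.81 kWh
Total energy = 6.879 + 194 + 13.81 = 214.7 kWh
Cost = 214.7 kWh × $0.303 = $65.06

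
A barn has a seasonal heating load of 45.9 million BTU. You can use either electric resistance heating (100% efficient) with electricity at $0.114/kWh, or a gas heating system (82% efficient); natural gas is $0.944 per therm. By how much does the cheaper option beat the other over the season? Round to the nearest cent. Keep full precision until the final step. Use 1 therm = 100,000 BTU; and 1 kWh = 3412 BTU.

$1005.18

Heat load = 45.9 × 10⁶ BTU = 45,900,000 BTU
Gas: input = 45,900,000 / 0.82 = 55,975,610 BTU = 559.8 therm → 559.8 × $0.944 = $528.41
Electric: 45,900,000 BTU / 3412 = 13,450 kWh → × $0.114 = $1,533.59
Difference = |$528.41 − $1,533.59| = $1,005.18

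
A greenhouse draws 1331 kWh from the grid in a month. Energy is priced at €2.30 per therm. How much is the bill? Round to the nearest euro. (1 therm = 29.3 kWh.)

1331 kWh × (0.03413 therm/kWh) = 45.43 therm
Cost = 45.43 therm × €2.30/therm = €104.48 ≈ €104

€104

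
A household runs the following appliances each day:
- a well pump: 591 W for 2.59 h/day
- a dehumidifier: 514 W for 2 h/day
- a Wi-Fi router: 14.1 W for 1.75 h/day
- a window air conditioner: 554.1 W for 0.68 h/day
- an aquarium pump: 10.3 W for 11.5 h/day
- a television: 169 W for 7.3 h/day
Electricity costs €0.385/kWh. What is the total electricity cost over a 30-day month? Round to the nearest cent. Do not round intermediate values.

well pump: 591 W × 2.59 h × 30 d = 45,921 Wh = 45.92 kWh
dehumidifier: 514 W × 2 h × 30 d = 30,840 Wh = 30.84 kWh
Wi-Fi router: 14.1 W × 1.75 h × 30 d = 740 Wh = 0.7402 kWh
window air conditioner: 554.1 W × 0.68 h × 30 d = 11,304 Wh = 11.3 kWh
aquarium pump: 10.3 W × 11.5 h × 30 d = 3,554 Wh = 3.554 kWh
television: 169 W × 7.3 h × 30 d = 37,011 Wh = 37.01 kWh
Total energy = 45.92 + 30.84 + 0.7402 + 11.3 + 3.554 + 37.01 = 129.4 kWh
Cost = 129.4 kWh × €0.385 = €49.81

€49.81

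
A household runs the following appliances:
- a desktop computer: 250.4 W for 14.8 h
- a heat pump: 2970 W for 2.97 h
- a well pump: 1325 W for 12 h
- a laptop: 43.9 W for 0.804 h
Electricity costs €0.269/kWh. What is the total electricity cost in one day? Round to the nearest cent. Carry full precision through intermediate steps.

€7.66

desktop computer: 250.4 W × 14.8 h = 3,706 Wh = 3.706 kWh
heat pump: 2970 W × 2.97 h = 8,821 Wh = 8.821 kWh
well pump: 1325 W × 12 h = 15,900 Wh = 15.9 kWh
laptop: 43.9 W × 0.804 h = 35 Wh = 0.0353 kWh
Total energy = 3.706 + 8.821 + 15.9 + 0.0353 = 28.46 kWh
Cost = 28.46 kWh × €0.269 = €7.66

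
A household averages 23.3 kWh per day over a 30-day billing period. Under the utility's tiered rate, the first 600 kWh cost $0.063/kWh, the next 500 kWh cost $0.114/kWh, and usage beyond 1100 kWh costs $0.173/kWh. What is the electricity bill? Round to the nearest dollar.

Usage = 23.3 kWh/day × 30 days = 699 kWh
First 600 kWh × $0.063 = $37.80
Next 99 kWh × $0.114 = $11.29
Remaining tier: 0 kWh (not reached)
Total = $49.09 ≈ $49

$49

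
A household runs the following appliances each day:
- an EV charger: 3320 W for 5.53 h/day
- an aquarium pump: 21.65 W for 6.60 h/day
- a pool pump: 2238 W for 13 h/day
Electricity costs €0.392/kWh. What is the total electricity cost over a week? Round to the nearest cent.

EV charger: 3320 W × 5.53 h × 7 d = 128,517 Wh = 128.5 kWh
aquarium pump: 21.65 W × 6.60 h × 7 d = 1,000 Wh = 1 kWh
pool pump: 2238 W × 13 h × 7 d = 203,658 Wh = 203.7 kWh
Total energy = 128.5 + 1 + 203.7 = 333.2 kWh
Cost = 333.2 kWh × €0.392 = €130.60

€130.60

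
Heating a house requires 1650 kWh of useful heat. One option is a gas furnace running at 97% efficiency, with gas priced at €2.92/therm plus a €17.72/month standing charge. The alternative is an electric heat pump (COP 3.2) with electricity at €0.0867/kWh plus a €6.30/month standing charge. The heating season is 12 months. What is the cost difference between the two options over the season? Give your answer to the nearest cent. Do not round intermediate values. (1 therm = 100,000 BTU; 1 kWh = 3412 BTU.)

Heat load = 1650 kWh × 3412 = 5,629,800 BTU
Gas: input = 5,629,800 / 0.97 = 5,803,918 BTU = 58.04 therm → 58.04 × €2.92 = €169.47; + 12 × €17.72 standing = €382.11
Heat pump: 5,629,800 BTU / 3412 = 1,650 kWh heat; / 3.2 = 515.6 kWh in → × €0.0867 = €44.70; + 12 × €6.30 standing = €120.30
Difference = |€382.11 − €120.30| = €261.81

€261.81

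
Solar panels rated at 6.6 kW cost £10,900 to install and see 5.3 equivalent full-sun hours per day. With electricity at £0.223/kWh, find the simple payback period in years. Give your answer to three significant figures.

Daily generation = 6.6 kW × 5.3 h = 34.98 kWh
Annual generation = 34.98 × 365 = 12768 kWh
Annual savings = 12768 × £0.223 = £2,847.20
Payback = £10,900 / £2,847.20 = 3.83 years

3.83 years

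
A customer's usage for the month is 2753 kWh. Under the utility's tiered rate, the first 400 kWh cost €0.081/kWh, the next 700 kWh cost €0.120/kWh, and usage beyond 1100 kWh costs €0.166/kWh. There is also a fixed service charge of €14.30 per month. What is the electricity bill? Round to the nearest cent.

€405.10

First 400 kWh × €0.081 = €32.40
Next 700 kWh × €0.120 = €84.00
Remaining 1653 kWh × €0.166 = €274.40
Energy charge = €390.80; + service €14.30 = €405.10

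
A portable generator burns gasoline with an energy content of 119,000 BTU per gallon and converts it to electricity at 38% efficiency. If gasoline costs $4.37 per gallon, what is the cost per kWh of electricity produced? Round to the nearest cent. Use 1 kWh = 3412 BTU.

Electrical output per gallon = 119,000 BTU × 0.38 / 3412 BTU/kWh = 13.25 kWh
Cost per kWh = $4.37 / 13.25 kWh = $0.330

$0.33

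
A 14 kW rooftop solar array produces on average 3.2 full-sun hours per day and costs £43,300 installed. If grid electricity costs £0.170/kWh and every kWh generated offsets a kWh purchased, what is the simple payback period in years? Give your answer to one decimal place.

15.6 years

Daily generation = 14 kW × 3.2 h = 44.8 kWh
Annual generation = 44.8 × 365 = 16352 kWh
Annual savings = 16352 × £0.170 = £2,779.84
Payback = £43,300 / £2,779.84 = 15.6 years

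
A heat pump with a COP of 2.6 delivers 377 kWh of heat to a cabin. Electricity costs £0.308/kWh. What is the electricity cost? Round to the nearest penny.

£44.66

Electrical input = 377 kWh / 2.6 = 145 kWh
Cost = 145 × £0.308/kWh = £44.66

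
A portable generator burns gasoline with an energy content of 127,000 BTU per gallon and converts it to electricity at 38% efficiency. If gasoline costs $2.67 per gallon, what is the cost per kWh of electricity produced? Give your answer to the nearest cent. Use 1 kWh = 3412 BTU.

$0.19

Electrical output per gallon = 127,000 BTU × 0.38 / 3412 BTU/kWh = 14.14 kWh
Cost per kWh = $2.67 / 14.14 kWh = $0.189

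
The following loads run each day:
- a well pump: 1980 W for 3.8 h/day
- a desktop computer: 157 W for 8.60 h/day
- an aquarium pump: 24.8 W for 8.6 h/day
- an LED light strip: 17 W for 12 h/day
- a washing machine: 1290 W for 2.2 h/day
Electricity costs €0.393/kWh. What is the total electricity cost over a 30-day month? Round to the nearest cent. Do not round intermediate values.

€143.01

well pump: 1980 W × 3.8 h × 30 d = 225,720 Wh = 225.7 kWh
desktop computer: 157 W × 8.60 h × 30 d = 40,506 Wh = 40.51 kWh
aquarium pump: 24.8 W × 8.6 h × 30 d = 6,398 Wh = 6.398 kWh
LED light strip: 17 W × 12 h × 30 d = 6,120 Wh = 6.12 kWh
washing machine: 1290 W × 2.2 h × 30 d = 85,140 Wh = 85.14 kWh
Total energy = 225.7 + 40.51 + 6.398 + 6.12 + 85.14 = 363.9 kWh
Cost = 363.9 kWh × €0.393 = €143.01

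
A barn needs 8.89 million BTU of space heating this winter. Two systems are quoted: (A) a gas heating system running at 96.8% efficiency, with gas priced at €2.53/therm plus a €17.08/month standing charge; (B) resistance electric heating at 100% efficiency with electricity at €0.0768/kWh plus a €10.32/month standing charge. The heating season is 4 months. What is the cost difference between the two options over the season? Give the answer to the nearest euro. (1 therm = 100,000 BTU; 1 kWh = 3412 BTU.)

€59

Heat load = 8.89 × 10⁶ BTU = 8,890,000 BTU
Gas: input = 8,890,000 / 0.968 = 9,183,884 BTU = 91.84 therm → 91.84 × €2.53 = €232.35; + 4 × €17.08 standing = €300.67
Electric: 8,890,000 BTU / 3412 = 2,606 kWh → × €0.0768 = €200.10; + 4 × €10.32 standing = €241.38
Difference = |€300.67 − €241.38| = €59.29 ≈ €59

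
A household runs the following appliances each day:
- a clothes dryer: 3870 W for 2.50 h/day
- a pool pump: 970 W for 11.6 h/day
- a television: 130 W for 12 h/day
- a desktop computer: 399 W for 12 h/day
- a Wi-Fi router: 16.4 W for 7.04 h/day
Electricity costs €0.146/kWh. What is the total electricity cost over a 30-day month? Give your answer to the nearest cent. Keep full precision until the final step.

€119.97

clothes dryer: 3870 W × 2.50 h × 30 d = 290,250 Wh = 290.2 kWh
pool pump: 970 W × 11.6 h × 30 d = 337,560 Wh = 337.6 kWh
television: 130 W × 12 h × 30 d = 46,800 Wh = 46.8 kWh
desktop computer: 399 W × 12 h × 30 d = 143,640 Wh = 143.6 kWh
Wi-Fi router: 16.4 W × 7.04 h × 30 d = 3,464 Wh = 3.464 kWh
Total energy = 290.2 + 337.6 + 46.8 + 143.6 + 3.464 = 821.7 kWh
Cost = 821.7 kWh × €0.146 = €119.97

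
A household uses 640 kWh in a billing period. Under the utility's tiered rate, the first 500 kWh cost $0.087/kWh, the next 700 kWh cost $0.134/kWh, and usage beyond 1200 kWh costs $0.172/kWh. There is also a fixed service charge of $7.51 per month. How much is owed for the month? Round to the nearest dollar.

$70

First 500 kWh × $0.087 = $43.50
Next 140 kWh × $0.134 = $18.76
Remaining tier: 0 kWh (not reached)
Energy charge = $62.26; + service $7.51 = $69.77 ≈ $70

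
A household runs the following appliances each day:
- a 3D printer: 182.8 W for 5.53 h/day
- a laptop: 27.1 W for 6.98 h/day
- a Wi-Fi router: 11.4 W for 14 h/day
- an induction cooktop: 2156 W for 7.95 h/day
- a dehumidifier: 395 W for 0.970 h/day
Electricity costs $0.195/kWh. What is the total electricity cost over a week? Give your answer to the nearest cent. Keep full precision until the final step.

$25.78

3D printer: 182.8 W × 5.53 h × 7 d = 7,076 Wh = 7.076 kWh
laptop: 27.1 W × 6.98 h × 7 d = 1,324 Wh = 1.324 kWh
Wi-Fi router: 11.4 W × 14 h × 7 d = 1,117 Wh = 1.117 kWh
induction cooktop: 2156 W × 7.95 h × 7 d = 119,981 Wh = 120 kWh
dehumidifier: 395 W × 0.970 h × 7 d = 2,682 Wh = 2.682 kWh
Total energy = 7.076 + 1.324 + 1.117 + 120 + 2.682 = 132.2 kWh
Cost = 132.2 kWh × $0.195 = $25.78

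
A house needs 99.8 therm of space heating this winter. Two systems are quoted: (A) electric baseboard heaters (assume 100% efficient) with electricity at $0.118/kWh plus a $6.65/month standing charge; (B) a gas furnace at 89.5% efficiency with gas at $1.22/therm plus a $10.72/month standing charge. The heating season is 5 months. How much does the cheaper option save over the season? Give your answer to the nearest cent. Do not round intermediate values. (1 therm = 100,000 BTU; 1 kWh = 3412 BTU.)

Heat load = 99.8 therm × 100,000 = 9,980,000 BTU
Gas: input = 9,980,000 / 0.895 = 11,150,838 BTU = 111.5 therm → 111.5 × $1.22 = $136.04; + 5 × $10.72 standing = $189.64
Electric: 9,980,000 BTU / 3412 = 2,925 kWh → × $0.118 = $345.15; + 5 × $6.65 standing = $378.40
Difference = |$189.64 − $378.40| = $188.76

$188.76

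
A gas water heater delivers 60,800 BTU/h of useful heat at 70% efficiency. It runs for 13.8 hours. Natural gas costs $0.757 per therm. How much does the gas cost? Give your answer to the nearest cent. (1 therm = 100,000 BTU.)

Heat delivered = 60,800 BTU/h × 13.8 h = 839,040 BTU
Gas input = 839,040 / 0.70 = 1,198,629 BTU
= 1,198,629 / 100,000 = 11.99 therm
Cost = 11.99 × $0.757/therm = $9.07

$9.07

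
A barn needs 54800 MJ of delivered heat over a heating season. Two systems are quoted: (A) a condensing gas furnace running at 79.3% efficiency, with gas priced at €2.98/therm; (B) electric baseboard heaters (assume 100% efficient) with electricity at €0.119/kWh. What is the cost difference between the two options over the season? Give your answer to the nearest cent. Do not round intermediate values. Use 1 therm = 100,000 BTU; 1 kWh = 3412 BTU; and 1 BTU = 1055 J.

Heat load = 54800 MJ = 54,800,000,000 J / 1055 = 51,943,128 BTU
Gas: input = 51,943,128 / 0.793 = 65,502,053 BTU = 655 therm → 655 × €2.98 = €1,951.96
Electric: 51,943,128 BTU / 3412 = 15,220 kWh → × €0.119 = €1,811.62
Difference = |€1,951.96 − €1,811.62| = €140.35

€140.35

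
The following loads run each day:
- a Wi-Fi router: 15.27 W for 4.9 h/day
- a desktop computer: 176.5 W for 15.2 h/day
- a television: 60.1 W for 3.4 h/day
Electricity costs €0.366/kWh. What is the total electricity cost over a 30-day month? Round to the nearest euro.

€33

Wi-Fi router: 15.27 W × 4.9 h × 30 d = 2,245 Wh = 2.245 kWh
desktop computer: 176.5 W × 15.2 h × 30 d = 80,484 Wh = 80.48 kWh
television: 60.1 W × 3.4 h × 30 d = 6,130 Wh = 6.13 kWh
Total energy = 2.245 + 80.48 + 6.13 = 88.86 kWh
Cost = 88.86 kWh × €0.366 = €32.52 ≈ €33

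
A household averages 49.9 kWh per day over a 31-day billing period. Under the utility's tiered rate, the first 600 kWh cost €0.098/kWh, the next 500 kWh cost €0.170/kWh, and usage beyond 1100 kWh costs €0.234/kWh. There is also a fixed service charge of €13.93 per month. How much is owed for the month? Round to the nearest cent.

Usage = 49.9 kWh/day × 31 days = 1546.9 kWh
First 600 kWh × €0.098 = €58.80
Next 500 kWh × €0.170 = €85.00
Remaining 446.9 kWh × €0.234 = €104.57
Energy charge = €248.37; + service €13.93 = €262.30

€262.30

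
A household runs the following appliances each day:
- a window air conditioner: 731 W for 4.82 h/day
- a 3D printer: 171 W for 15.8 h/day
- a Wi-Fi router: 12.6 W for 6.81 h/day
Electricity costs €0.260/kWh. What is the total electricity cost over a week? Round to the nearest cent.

window air conditioner: 731 W × 4.82 h × 7 d = 24,664 Wh = 24.66 kWh
3D printer: 171 W × 15.8 h × 7 d = 18,913 Wh = 18.91 kWh
Wi-Fi router: 12.6 W × 6.81 h × 7 d = 601 Wh = 0.6006 kWh
Total energy = 24.66 + 18.91 + 0.6006 = 44.18 kWh
Cost = 44.18 kWh × €0.260 = €11.49

€11.49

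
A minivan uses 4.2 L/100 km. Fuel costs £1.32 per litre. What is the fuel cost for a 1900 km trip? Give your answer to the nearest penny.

£105.34

Fuel = 4.2 L/100 km × 1900 km / 100 = 79.8 L
Cost = 79.8 L × £1.32/L = £105.34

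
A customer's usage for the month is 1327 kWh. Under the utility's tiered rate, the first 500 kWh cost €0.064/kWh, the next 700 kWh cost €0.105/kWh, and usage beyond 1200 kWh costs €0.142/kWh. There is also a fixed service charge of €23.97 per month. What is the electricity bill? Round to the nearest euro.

€148

First 500 kWh × €0.064 = €32.00
Next 700 kWh × €0.105 = €73.50
Remaining 127 kWh × €0.142 = €18.03
Energy charge = €123.53; + service €23.97 = €147.50 ≈ €148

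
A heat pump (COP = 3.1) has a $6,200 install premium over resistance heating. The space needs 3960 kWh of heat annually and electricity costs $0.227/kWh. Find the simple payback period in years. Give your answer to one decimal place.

Resistance: 3960 kWh × $0.227 = $898.92/yr
Heat pump: 3960 / 3.1 = 1277 kWh in → × $0.227 = $289.97/yr
Annual savings = $608.95
Payback = $6,200 / $608.95 = 10.2 years

10.2 years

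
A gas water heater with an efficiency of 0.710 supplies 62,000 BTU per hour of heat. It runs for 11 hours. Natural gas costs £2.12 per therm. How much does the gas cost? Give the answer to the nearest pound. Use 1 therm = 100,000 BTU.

£20

Heat delivered = 62,000 BTU/h × 11 h = 682,000 BTU
Gas input = 682,000 / 0.710 = 960,563 BTU
= 960,563 / 100,000 = 9.606 therm
Cost = 9.606 × £2.12/therm = £20.36 ≈ £20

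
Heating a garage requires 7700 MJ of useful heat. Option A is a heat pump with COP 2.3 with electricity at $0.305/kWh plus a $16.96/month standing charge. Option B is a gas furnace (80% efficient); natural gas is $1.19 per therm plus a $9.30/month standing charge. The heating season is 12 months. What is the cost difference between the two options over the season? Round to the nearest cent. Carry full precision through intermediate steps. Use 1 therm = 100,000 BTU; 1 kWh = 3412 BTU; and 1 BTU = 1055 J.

$267.02

Heat load = 7700 MJ = 7,700,000,000 J / 1055 = 7,298,578 BTU
Gas: input = 7,298,578 / 0.80 = 9,123,223 BTU = 91.23 therm → 91.23 × $1.19 = $108.57; + 12 × $9.30 standing = $220.17
Heat pump: 7,298,578 BTU / 3412 = 2,139 kWh heat; / 2.3 = 930 kWh in → × $0.305 = $283.66; + 12 × $16.96 standing = $487.18
Difference = |$220.17 − $487.18| = $267.02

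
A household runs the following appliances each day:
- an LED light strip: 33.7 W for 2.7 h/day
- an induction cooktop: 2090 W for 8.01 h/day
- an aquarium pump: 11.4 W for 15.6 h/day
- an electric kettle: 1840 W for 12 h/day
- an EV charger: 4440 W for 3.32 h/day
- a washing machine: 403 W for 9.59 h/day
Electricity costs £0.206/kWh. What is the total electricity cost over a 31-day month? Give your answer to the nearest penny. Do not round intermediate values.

LED light strip: 33.7 W × 2.7 h × 31 d = 2,821 Wh = 2.821 kWh
induction cooktop: 2090 W × 8.01 h × 31 d = 518,968 Wh = 519 kWh
aquarium pump: 11.4 W × 15.6 h × 31 d = 5,513 Wh = 5.513 kWh
electric kettle: 1840 W × 12 h × 31 d = 684,480 Wh = 684.5 kWh
EV charger: 4440 W × 3.32 h × 31 d = 456,965 Wh = 457 kWh
washing machine: 403 W × 9.59 h × 31 d = 119,808 Wh = 119.8 kWh
Total energy = 2.821 + 519 + 5.513 + 684.5 + 457 + 119.8 = 1,789 kWh
Cost = 1,789 kWh × £0.206 = £368.44

£368.44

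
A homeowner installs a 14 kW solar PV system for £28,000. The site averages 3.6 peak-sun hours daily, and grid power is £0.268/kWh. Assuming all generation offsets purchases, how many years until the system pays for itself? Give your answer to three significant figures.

Daily generation = 14 kW × 3.6 h = 50.4 kWh
Annual generation = 50.4 × 365 = 18396 kWh
Annual savings = 18396 × £0.268 = £4,930.13
Payback = £28,000 / £4,930.13 = 5.68 years

5.68 years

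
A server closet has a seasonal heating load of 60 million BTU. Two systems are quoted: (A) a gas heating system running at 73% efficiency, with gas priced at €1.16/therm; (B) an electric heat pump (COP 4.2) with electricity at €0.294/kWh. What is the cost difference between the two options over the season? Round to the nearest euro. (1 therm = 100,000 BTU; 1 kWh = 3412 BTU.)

€278

Heat load = 60 × 10⁶ BTU = 60,000,000 BTU
Gas: input = 60,000,000 / 0.73 = 82,191,781 BTU = 821.9 therm → 821.9 × €1.16 = €953.42
Heat pump: 60,000,000 BTU / 3412 = 17,580 kWh heat; / 4.2 = 4,187 kWh in → × €0.294 = €1,230.95
Difference = |€953.42 − €1,230.95| = €277.52 ≈ €278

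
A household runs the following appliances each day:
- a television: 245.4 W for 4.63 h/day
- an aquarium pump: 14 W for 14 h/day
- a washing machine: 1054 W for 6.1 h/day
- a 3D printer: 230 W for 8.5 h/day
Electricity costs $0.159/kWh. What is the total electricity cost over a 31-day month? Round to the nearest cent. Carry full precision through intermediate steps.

television: 245.4 W × 4.63 h × 31 d = 35,222 Wh = 35.22 kWh
aquarium pump: 14 W × 14 h × 31 d = 6,076 Wh = 6.076 kWh
washing machine: 1054 W × 6.1 h × 31 d = 199,311 Wh = 199.3 kWh
3D printer: 230 W × 8.5 h × 31 d = 60,605 Wh = 60.6 kWh
Total energy = 35.22 + 6.076 + 199.3 + 60.6 = 301.2 kWh
Cost = 301.2 kWh × $0.159 = $47.89

$47.89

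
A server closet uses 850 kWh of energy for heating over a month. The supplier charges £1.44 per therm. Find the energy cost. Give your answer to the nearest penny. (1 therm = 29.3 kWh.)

850 kWh × (0.03413 therm/kWh) = 29.01 therm
Cost = 29.01 therm × £1.44/therm = £41.77

£41.77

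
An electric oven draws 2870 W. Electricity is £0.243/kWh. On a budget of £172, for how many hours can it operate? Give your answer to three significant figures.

247 h

Energy budget = £172 / £0.243 per kWh = 707.8 kWh = 707,819 Wh
Runtime = 707,819 Wh / 2870 W = 246.6 h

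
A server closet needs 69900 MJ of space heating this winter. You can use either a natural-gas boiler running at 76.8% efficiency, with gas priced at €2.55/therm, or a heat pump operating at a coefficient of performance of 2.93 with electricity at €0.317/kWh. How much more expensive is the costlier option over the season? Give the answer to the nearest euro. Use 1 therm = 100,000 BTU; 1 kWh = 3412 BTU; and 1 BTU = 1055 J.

Heat load = 69900 MJ = 69,900,000,000 J / 1055 = 66,255,924 BTU
Gas: input = 66,255,924 / 0.768 = 86,270,735 BTU = 862.7 therm → 862.7 × €2.55 = €2,199.90
Heat pump: 66,255,924 BTU / 3412 = 19,420 kWh heat; / 2.93 = 6,627 kWh in → × €0.317 = €2,100.91
Difference = |€2,199.90 − €2,100.91| = €98.99 ≈ €99

€99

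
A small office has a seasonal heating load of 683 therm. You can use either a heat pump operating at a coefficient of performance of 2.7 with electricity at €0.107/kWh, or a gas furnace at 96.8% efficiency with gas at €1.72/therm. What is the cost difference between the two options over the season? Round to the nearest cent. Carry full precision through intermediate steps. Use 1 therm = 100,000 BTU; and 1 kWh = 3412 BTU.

Heat load = 683 therm × 100,000 = 68,300,000 BTU
Gas: input = 68,300,000 / 0.968 = 70,557,851 BTU = 705.6 therm → 705.6 × €1.72 = €1,213.60
Heat pump: 68,300,000 BTU / 3412 = 20,020 kWh heat; / 2.7 = 7,414 kWh in → × €0.107 = €793.29
Difference = |€1,213.60 − €793.29| = €420.31

€420.31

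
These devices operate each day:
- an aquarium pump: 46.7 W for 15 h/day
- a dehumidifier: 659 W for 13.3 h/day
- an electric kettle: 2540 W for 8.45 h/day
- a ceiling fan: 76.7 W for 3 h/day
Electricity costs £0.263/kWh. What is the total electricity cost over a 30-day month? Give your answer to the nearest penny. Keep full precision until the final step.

£245.84

aquarium pump: 46.7 W × 15 h × 30 d = 21,015 Wh = 21.02 kWh
dehumidifier: 659 W × 13.3 h × 30 d = 262,941 Wh = 262.9 kWh
electric kettle: 2540 W × 8.45 h × 30 d = 643,890 Wh = 643.9 kWh
ceiling fan: 76.7 W × 3 h × 30 d = 6,903 Wh = 6.903 kWh
Total energy = 21.02 + 262.9 + 643.9 + 6.903 = 934.7 kWh
Cost = 934.7 kWh × £0.263 = £245.84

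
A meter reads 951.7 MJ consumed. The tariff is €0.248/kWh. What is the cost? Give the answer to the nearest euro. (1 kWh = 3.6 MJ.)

€66

951.7 MJ × (0.27778 kWh/MJ) = 264.4 kWh
Cost = 264.4 kWh × €0.248/kWh = €65.56 ≈ €66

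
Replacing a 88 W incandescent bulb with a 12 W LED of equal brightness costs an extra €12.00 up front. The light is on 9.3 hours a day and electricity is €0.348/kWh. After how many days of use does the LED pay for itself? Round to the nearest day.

Power saved = 88 − 12 = 76 W
Daily energy saved = 76 W × 9.3 h = 706.8 Wh = 0.7068 kWh
Daily savings = 0.7068 × €0.348 = €0.2460
Payback = €12.00 / €0.2460 per day = 48.79 days

49 days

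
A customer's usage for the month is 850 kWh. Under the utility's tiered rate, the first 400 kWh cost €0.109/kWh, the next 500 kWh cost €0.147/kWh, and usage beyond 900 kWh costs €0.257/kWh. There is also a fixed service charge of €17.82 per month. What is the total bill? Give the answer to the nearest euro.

€128

First 400 kWh × €0.109 = €43.60
Next 450 kWh × €0.147 = €66.15
Remaining tier: 0 kWh (not reached)
Energy charge = €109.75; + service €17.82 = €127.57 ≈ €128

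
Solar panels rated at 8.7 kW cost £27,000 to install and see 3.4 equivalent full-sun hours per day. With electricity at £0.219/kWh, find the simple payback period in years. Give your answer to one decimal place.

11.4 years

Daily generation = 8.7 kW × 3.4 h = 29.58 kWh
Annual generation = 29.58 × 365 = 10797 kWh
Annual savings = 10797 × £0.219 = £2,364.48
Payback = £27,000 / £2,364.48 = 11.4 years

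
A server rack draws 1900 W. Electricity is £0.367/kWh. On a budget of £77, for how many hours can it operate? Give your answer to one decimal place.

Energy budget = £77 / £0.367 per kWh = 209.8 kWh = 209,809 Wh
Runtime = 209,809 Wh / 1900 W = 110.4 h

110.4 h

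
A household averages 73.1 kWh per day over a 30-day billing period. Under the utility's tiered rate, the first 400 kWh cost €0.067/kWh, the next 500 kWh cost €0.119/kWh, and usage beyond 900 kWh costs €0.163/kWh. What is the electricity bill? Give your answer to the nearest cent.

Usage = 73.1 kWh/day × 30 days = 2193 kWh
First 400 kWh × €0.067 = €26.80
Next 500 kWh × €0.119 = €59.50
Remaining 1293 kWh × €0.163 = €210.76
Total = €297.06

€297.06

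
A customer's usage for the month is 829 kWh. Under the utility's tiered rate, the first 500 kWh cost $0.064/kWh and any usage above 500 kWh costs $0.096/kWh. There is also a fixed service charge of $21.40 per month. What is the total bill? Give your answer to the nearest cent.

$84.98

First 500 kWh × $0.064 = $32.00
Remaining 329 kWh × $0.096 = $31.58
Energy charge = $63.58; + service $21.40 = $84.98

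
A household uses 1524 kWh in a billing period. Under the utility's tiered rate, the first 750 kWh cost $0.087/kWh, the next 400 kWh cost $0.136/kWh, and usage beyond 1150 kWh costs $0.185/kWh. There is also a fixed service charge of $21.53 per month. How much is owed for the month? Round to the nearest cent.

First 750 kWh × $0.087 = $65.25
Next 400 kWh × $0.136 = $54.40
Remaining 374 kWh × $0.185 = $69.19
Energy charge = $188.84; + service $21.53 = $210.37

$210.37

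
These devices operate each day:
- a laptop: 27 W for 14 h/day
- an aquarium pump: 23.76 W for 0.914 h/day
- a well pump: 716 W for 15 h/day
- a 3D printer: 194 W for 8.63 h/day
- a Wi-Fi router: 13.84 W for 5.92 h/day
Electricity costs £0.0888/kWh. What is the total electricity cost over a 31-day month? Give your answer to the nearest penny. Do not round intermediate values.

£35.50

laptop: 27 W × 14 h × 31 d = 11,718 Wh = 11.72 kWh
aquarium pump: 23.76 W × 0.914 h × 31 d = 673 Wh = 0.6732 kWh
well pump: 716 W × 15 h × 31 d = 332,940 Wh = 332.9 kWh
3D printer: 194 W × 8.63 h × 31 d = 51,901 Wh = 51.9 kWh
Wi-Fi router: 13.84 W × 5.92 h × 31 d = 2,540 Wh = 2.54 kWh
Total energy = 11.72 + 0.6732 + 332.9 + 51.9 + 2.54 = 399.8 kWh
Cost = 399.8 kWh × £0.0888 = £35.50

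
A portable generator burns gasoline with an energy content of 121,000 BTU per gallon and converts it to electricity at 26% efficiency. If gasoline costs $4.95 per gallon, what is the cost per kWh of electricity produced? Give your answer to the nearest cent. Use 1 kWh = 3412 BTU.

Electrical output per gallon = 121,000 BTU × 0.26 / 3412 BTU/kWh = 9.22 kWh
Cost per kWh = $4.95 / 9.22 kWh = $0.537

$0.54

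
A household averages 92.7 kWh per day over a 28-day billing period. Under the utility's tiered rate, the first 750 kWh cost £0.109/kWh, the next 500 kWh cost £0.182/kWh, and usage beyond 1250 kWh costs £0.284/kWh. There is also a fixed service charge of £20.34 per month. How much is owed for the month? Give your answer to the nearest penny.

Usage = 92.7 kWh/day × 28 days = 2595.6 kWh
First 750 kWh × £0.109 = £81.75
Next 500 kWh × £0.182 = £91.00
Remaining 1345.6 kWh × £0.284 = £382.15
Energy charge = £554.90; + service £20.34 = £575.24

£575.24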